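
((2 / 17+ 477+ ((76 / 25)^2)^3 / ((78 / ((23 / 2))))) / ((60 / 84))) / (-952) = -96065177783929 / 110068359375000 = -0.87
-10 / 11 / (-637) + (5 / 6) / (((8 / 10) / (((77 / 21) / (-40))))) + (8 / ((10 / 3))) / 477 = -95219249 / 1069548480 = -0.09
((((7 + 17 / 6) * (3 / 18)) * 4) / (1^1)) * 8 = 472 / 9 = 52.44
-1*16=-16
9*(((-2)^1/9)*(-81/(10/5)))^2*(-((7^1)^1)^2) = -35721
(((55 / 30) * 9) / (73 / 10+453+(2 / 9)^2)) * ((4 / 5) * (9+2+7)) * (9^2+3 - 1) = 15973848 / 372883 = 42.84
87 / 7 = 12.43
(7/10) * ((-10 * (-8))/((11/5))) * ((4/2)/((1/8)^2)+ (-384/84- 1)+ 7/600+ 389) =2148049/165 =13018.48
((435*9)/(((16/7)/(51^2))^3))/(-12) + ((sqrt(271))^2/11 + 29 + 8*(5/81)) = -7017838865573551645/14598144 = -480735007516.95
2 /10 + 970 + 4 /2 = 4861 /5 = 972.20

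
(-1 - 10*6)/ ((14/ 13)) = -793/ 14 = -56.64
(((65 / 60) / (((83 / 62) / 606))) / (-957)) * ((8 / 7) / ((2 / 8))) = -1302496 / 556017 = -2.34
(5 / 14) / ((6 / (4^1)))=5 / 21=0.24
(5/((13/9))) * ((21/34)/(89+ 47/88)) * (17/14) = 2970/102427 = 0.03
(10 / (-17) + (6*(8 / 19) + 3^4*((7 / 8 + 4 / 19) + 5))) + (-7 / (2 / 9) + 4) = 1207673 / 2584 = 467.37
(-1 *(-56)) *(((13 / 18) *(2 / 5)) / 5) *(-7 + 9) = 1456 / 225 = 6.47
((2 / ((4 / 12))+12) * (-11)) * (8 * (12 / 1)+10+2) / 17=-21384 / 17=-1257.88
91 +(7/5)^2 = 2324/25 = 92.96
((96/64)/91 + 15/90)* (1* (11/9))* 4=2200/2457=0.90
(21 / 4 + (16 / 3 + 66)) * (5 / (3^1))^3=114875 / 324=354.55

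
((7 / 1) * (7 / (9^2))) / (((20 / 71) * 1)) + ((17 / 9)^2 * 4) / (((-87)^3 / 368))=2282423777 / 1066774860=2.14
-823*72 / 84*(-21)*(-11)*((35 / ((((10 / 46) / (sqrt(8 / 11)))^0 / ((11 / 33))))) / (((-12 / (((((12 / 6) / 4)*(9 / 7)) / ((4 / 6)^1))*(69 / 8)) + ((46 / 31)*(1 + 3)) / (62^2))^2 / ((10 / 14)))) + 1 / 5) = -48794032963317697407 / 71097796178890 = -686294.59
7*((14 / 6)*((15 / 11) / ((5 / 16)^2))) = 12544 / 55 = 228.07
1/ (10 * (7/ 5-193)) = -1/ 1916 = -0.00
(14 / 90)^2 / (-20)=-49 / 40500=-0.00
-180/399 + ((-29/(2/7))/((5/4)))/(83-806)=-162902/480795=-0.34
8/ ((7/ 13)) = 104/ 7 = 14.86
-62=-62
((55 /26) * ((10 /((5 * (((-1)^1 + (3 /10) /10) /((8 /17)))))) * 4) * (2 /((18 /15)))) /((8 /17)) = -110000 /3783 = -29.08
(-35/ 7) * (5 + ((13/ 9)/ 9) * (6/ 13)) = -685/ 27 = -25.37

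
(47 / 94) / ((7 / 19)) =19 / 14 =1.36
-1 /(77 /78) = -78 /77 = -1.01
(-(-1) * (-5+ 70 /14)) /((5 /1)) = 0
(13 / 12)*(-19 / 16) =-247 / 192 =-1.29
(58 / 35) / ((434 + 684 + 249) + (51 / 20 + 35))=232 / 196637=0.00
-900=-900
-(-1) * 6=6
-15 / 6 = -5 / 2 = -2.50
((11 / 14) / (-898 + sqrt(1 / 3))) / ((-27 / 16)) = 88*sqrt(3) / 457230879 + 79024 / 152410293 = 0.00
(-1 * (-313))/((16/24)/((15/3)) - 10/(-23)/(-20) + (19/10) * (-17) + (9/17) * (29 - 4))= -367149/22232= -16.51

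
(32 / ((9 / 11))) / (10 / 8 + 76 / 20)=7040 / 909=7.74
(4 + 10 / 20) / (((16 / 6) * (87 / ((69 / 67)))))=621 / 31088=0.02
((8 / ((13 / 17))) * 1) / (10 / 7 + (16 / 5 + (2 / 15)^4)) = 24097500 / 10662353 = 2.26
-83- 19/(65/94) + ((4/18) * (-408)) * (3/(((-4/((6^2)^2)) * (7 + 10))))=329779/65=5073.52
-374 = -374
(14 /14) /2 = 0.50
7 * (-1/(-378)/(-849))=-1/45846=-0.00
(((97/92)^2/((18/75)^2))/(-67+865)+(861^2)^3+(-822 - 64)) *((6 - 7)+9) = 99060372223918718431829425/30394224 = 3259184120769746200.19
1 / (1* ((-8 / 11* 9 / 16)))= -22 / 9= -2.44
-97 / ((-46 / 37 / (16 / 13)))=28712 / 299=96.03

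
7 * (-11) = -77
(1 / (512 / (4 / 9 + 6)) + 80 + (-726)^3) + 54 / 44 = -9698061409601 / 25344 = -382657094.76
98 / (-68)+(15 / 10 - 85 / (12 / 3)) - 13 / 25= -36909 / 1700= -21.71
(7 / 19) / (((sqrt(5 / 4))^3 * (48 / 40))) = 28 * sqrt(5) / 285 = 0.22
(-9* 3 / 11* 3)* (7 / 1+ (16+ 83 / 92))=-178119 / 1012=-176.01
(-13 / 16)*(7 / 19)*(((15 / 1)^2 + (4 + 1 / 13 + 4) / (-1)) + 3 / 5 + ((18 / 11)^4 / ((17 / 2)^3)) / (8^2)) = -65.11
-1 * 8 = -8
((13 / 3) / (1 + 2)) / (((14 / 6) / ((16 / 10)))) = 104 / 105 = 0.99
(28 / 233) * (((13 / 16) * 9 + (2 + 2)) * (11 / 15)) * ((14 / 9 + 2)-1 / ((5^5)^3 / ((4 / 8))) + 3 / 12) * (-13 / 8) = -757501129147129367 / 122871093750000000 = -6.17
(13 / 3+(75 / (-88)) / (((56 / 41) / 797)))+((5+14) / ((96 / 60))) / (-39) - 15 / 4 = -31842211 / 64064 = -497.04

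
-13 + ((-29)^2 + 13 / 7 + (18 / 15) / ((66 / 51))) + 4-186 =648.78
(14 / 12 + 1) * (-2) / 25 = -13 / 75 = -0.17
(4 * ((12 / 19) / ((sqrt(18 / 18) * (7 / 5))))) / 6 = 40 / 133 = 0.30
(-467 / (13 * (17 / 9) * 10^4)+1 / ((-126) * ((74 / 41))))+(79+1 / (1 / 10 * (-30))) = 405219670307 / 5151510000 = 78.66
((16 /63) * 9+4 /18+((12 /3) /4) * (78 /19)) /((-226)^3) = -1979 /3454295418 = -0.00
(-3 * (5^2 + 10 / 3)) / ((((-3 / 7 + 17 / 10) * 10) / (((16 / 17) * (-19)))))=10640 / 89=119.55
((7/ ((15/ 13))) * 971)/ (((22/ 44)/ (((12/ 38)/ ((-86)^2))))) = 88361/ 175655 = 0.50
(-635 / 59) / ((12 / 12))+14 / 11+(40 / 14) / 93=-3996529 / 422499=-9.46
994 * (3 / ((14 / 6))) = 1278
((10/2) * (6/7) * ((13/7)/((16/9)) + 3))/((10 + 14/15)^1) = 101925/64288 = 1.59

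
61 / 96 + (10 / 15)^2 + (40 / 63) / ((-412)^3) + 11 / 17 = 21557682385 / 12483313248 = 1.73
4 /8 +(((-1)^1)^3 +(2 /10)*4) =3 /10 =0.30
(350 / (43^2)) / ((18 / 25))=4375 / 16641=0.26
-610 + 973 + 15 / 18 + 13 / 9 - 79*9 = -6223 / 18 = -345.72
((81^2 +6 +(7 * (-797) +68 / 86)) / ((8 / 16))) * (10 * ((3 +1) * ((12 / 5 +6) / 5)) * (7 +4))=314293056 / 215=1461828.17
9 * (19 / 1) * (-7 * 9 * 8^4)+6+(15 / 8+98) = -353008817 / 8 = -44126102.12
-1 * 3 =-3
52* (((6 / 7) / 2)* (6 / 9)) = 104 / 7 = 14.86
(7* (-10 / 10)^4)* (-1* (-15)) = 105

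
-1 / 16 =-0.06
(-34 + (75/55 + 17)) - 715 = -8037/11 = -730.64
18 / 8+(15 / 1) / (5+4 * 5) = 57 / 20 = 2.85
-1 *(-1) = 1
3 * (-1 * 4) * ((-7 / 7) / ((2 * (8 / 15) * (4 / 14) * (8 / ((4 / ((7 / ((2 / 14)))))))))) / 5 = 9 / 112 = 0.08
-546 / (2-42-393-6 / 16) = 4368 / 3467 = 1.26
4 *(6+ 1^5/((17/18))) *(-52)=-24960/17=-1468.24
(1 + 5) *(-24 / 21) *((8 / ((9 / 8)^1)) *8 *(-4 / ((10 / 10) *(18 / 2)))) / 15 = 32768 / 2835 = 11.56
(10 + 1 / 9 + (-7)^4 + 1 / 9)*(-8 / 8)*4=-86804 / 9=-9644.89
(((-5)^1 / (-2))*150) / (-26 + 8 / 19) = -2375 / 162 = -14.66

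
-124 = -124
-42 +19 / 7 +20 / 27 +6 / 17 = -122711 / 3213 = -38.19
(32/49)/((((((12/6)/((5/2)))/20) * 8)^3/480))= 468750/49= 9566.33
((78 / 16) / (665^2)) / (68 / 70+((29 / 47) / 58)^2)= 28717 / 2530866310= 0.00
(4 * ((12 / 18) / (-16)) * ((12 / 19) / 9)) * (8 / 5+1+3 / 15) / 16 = -7 / 3420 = -0.00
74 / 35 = 2.11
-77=-77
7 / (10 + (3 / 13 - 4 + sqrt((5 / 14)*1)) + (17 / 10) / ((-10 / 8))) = 50418550 / 34554321 - 739375*sqrt(70) / 34554321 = 1.28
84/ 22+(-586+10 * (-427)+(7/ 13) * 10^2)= -686162/ 143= -4798.34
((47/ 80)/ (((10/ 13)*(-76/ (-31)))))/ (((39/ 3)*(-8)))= -1457/ 486400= -0.00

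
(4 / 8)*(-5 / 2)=-5 / 4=-1.25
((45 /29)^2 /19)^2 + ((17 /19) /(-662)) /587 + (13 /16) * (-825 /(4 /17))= -9045010238166407941 /3175011206462528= -2848.81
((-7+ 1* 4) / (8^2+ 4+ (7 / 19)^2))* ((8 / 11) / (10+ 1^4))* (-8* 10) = 231040 / 992079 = 0.23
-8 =-8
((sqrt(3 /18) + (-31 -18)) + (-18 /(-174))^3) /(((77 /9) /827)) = -8894638062 /1877953 + 2481 *sqrt(6) /154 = -4696.89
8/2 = 4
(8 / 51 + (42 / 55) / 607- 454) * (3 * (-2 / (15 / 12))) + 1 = 6184654269 / 2837725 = 2179.44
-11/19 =-0.58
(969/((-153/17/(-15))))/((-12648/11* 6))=-1045/4464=-0.23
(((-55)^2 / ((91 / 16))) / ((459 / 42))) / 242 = 400 / 1989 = 0.20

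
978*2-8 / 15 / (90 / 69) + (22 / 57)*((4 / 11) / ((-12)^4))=7223171353 / 3693600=1955.59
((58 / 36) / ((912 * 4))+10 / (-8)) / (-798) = 82051 / 52399872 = 0.00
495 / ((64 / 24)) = 1485 / 8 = 185.62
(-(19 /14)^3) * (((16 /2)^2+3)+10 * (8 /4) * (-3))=-17.50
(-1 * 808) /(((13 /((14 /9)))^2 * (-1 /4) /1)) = 633472 /13689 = 46.28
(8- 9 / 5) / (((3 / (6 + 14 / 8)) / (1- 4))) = -961 / 20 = -48.05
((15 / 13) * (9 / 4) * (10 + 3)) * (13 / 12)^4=46.49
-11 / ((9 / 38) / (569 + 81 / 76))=-476575 / 18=-26476.39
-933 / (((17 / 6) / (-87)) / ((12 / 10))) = 2922156 / 85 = 34378.31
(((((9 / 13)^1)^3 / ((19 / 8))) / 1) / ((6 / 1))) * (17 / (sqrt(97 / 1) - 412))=-2269296 / 2360524907 - 5508 * sqrt(97) / 2360524907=-0.00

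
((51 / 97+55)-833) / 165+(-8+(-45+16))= -133520 / 3201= -41.71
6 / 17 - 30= -29.65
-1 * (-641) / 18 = 35.61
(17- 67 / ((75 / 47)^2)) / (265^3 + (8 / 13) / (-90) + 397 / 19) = -6468683 / 12927888377750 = -0.00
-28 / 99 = -0.28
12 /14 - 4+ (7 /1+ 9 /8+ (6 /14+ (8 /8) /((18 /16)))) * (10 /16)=1589 /576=2.76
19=19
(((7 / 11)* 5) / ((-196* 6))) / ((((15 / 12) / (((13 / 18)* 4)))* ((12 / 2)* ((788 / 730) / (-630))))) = 23725 / 39006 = 0.61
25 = 25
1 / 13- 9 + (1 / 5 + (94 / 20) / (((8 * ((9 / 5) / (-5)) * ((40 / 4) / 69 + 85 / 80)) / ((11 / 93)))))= -214735844 / 24173955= -8.88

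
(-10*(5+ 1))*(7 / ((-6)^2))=-35 / 3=-11.67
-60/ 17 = -3.53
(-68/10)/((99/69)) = -782/165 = -4.74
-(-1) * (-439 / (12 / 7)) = -3073 / 12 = -256.08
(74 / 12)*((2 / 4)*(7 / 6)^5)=621859 / 93312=6.66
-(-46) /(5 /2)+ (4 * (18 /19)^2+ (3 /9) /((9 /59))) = 1178179 /48735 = 24.18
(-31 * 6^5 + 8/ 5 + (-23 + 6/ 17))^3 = -8604474793439596142149/ 614125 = -14010950203036183.42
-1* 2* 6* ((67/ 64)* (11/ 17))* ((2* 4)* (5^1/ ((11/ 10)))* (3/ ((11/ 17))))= -15075/ 11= -1370.45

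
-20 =-20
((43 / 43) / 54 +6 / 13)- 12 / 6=-1067 / 702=-1.52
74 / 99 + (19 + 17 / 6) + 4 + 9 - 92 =-11171 / 198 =-56.42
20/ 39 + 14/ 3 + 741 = 29101/ 39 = 746.18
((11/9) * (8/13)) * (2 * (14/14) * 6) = 352/39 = 9.03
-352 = -352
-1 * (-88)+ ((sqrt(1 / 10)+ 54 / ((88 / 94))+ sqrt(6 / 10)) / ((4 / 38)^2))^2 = 88+ 130321 * (11 * sqrt(10)+ 22 * sqrt(15)+ 6345)^2 / 193600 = 28134954.46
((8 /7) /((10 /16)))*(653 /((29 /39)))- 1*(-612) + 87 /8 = 18096849 /8120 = 2228.68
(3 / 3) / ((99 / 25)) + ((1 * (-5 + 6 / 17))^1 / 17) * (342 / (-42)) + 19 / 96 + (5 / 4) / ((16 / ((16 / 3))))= 19822685 / 6408864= 3.09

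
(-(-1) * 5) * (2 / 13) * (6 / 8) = 15 / 26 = 0.58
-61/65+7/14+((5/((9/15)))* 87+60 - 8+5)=781.56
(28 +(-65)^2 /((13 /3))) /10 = 100.30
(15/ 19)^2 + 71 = 71.62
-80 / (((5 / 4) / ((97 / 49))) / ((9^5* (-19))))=6964947648 / 49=142141788.73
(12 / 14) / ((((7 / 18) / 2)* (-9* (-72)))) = 1 / 147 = 0.01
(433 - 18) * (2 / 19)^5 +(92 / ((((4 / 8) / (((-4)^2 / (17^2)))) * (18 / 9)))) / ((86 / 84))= 153247375136 / 30770482273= 4.98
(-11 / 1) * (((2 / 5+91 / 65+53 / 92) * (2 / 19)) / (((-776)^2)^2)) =-12023 / 1584631635845120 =-0.00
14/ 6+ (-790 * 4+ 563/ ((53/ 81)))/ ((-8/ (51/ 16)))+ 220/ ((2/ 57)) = 146301709/ 20352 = 7188.57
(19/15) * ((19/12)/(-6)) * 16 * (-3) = 722/45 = 16.04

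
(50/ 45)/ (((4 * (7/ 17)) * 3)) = 85/ 378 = 0.22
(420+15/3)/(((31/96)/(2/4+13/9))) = 2559.14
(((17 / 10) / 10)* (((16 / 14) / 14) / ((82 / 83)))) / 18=0.00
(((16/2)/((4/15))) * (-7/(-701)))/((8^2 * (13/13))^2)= 0.00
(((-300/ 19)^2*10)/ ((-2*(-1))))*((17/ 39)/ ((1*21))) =850000/ 32851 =25.87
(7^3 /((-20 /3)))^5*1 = -1153657446916149 /3200000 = -360517952.16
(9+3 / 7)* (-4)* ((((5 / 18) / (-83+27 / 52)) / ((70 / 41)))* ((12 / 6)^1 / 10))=46904 / 3152415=0.01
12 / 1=12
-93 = -93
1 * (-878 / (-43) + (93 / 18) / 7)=21.16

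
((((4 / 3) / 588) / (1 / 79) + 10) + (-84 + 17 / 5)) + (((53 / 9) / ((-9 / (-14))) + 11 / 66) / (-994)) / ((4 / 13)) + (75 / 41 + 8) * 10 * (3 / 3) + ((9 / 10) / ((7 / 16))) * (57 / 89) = 479737042339 / 16452552816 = 29.16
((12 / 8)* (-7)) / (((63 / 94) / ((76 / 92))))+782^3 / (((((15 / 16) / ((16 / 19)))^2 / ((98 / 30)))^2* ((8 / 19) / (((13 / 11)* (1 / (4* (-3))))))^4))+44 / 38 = 58698458834588771627821 / 5903162667703125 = 9943561.13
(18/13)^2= 324/169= 1.92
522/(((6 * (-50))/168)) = -292.32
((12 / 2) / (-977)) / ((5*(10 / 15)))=-9 / 4885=-0.00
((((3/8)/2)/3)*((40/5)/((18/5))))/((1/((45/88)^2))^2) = 2278125/239878144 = 0.01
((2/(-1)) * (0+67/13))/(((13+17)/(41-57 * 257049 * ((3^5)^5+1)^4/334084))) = 7766060344317477787419063000000000000000000000000.00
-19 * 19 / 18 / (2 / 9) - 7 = -389 / 4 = -97.25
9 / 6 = 3 / 2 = 1.50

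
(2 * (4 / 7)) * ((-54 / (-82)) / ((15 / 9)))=648 / 1435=0.45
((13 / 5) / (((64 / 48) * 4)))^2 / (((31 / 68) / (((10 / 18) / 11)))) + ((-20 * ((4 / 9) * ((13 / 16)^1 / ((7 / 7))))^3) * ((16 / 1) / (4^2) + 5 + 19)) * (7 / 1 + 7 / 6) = -45880807999 / 238645440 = -192.26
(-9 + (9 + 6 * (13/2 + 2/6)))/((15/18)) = 246/5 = 49.20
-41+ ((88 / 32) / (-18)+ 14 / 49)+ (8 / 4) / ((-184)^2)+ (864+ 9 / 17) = 14932907195 / 18129888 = 823.66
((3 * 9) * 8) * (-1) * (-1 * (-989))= -213624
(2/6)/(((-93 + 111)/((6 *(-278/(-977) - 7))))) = -729/977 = -0.75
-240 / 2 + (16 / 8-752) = -870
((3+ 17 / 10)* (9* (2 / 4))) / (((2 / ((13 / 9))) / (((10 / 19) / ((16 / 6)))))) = 1833 / 608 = 3.01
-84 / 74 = -42 / 37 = -1.14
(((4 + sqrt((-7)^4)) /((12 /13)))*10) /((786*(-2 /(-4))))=3445 /2358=1.46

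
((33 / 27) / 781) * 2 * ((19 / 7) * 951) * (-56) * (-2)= 192736 / 213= 904.86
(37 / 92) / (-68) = -37 / 6256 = -0.01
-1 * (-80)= 80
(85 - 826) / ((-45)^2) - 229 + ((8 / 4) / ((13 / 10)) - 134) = -3175036 / 8775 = -361.83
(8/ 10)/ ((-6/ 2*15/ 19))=-76/ 225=-0.34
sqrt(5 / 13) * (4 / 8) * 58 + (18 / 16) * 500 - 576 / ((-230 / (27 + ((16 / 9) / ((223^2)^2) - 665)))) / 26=29 * sqrt(65) / 13 + 3704838174139283 / 7394190588590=519.03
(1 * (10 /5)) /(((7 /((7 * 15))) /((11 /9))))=110 /3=36.67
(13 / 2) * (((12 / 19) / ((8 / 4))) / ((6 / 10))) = 65 / 19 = 3.42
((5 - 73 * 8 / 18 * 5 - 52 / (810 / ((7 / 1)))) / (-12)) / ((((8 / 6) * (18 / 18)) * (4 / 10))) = 24.64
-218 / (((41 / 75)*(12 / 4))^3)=-3406250 / 68921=-49.42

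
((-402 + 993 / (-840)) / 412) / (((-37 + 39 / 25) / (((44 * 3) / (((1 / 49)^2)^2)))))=15340147814145 / 730064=21012058.96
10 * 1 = 10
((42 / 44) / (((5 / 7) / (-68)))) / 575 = -4998 / 31625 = -0.16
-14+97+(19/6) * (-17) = 175/6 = 29.17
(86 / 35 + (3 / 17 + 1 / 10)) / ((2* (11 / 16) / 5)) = 13012 / 1309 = 9.94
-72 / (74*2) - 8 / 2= -166 / 37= -4.49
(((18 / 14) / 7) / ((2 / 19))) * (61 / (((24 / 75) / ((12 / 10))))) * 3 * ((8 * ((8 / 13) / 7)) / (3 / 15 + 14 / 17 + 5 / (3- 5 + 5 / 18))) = -3298282200 / 7361809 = -448.03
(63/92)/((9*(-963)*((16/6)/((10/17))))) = -35/2008176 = -0.00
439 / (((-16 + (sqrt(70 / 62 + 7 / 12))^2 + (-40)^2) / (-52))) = -8492016 / 589885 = -14.40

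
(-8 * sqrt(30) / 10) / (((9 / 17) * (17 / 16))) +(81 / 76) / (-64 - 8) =-64 * sqrt(30) / 45 - 9 / 608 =-7.80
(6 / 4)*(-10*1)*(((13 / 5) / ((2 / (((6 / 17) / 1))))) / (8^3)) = -117 / 8704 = -0.01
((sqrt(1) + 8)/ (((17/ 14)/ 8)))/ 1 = 1008/ 17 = 59.29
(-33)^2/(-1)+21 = -1068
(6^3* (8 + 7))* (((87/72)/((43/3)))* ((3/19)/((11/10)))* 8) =2818800/8987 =313.65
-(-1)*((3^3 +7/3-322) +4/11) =-9646/33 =-292.30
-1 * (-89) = 89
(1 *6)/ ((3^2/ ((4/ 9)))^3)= 128/ 177147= 0.00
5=5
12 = 12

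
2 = 2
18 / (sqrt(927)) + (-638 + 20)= -618 + 6 * sqrt(103) / 103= -617.41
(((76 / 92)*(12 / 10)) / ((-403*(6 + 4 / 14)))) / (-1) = 399 / 1019590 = 0.00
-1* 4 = -4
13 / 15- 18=-257 / 15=-17.13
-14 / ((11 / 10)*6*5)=-14 / 33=-0.42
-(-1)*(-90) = -90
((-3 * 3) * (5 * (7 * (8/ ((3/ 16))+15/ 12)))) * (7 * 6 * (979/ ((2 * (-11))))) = 103421115/ 4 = 25855278.75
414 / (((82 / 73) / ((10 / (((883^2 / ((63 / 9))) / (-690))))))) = -729861300 / 31967249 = -22.83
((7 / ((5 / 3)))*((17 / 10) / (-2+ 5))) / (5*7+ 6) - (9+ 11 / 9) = -187529 / 18450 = -10.16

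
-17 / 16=-1.06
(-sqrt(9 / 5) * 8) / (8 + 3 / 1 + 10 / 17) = -0.93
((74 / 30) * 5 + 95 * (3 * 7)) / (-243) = -8.26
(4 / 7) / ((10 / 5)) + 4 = 30 / 7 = 4.29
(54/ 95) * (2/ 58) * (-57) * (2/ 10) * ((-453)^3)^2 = -1399923250766981298/ 725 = -1930928621747560.41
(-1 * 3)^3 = -27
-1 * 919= -919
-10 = -10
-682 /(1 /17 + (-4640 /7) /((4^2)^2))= 59024 /219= 269.52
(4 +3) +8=15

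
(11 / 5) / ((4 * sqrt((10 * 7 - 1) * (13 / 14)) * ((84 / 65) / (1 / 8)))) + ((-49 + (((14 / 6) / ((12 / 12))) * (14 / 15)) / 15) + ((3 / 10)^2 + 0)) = -26333 / 540 + 11 * sqrt(12558) / 185472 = -48.76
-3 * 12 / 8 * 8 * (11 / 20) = -99 / 5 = -19.80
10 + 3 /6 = 21 /2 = 10.50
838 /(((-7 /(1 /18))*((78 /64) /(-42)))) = 26816 /117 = 229.20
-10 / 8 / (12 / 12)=-5 / 4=-1.25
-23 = -23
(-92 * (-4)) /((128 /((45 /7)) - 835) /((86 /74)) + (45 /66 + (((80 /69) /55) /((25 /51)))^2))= -264997260000 /504554702413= -0.53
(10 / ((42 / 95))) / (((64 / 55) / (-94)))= -1227875 / 672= -1827.19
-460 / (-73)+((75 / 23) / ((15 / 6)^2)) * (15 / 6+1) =13646 / 1679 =8.13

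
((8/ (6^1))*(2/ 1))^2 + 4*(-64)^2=147520/ 9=16391.11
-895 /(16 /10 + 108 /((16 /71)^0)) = -4475 /548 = -8.17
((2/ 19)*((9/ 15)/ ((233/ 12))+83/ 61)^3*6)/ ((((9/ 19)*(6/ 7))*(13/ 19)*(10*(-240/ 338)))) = -1672111751025847859/ 1938032434077975000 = -0.86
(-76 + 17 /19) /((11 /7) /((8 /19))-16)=6.12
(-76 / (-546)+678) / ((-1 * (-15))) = 185132 / 4095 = 45.21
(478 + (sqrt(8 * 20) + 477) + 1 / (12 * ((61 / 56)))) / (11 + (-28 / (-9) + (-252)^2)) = 36 * sqrt(10) / 571663 + 524337 / 34871443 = 0.02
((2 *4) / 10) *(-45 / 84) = -3 / 7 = -0.43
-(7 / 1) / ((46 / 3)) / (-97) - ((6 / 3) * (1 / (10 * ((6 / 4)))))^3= 35179 / 15059250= 0.00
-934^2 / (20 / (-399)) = 87017511 / 5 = 17403502.20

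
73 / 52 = 1.40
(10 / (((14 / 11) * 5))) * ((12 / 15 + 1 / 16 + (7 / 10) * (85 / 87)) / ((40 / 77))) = 1302323 / 278400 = 4.68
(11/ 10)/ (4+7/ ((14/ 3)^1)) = 1/ 5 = 0.20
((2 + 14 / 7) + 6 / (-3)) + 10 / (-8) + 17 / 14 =55 / 28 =1.96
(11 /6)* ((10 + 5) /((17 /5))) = 275 /34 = 8.09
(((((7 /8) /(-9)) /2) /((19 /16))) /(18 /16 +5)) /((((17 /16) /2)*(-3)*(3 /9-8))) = -256 /468027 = -0.00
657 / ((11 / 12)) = 7884 / 11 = 716.73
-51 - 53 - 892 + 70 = -926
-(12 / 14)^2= -36 / 49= -0.73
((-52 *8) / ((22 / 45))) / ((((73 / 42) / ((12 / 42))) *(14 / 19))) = -1067040 / 5621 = -189.83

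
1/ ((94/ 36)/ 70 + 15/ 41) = 51660/ 20827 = 2.48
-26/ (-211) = 26/ 211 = 0.12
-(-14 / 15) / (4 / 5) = 7 / 6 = 1.17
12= 12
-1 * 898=-898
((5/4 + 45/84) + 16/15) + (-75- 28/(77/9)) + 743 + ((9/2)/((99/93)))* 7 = 805232/1155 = 697.17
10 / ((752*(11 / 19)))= 0.02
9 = 9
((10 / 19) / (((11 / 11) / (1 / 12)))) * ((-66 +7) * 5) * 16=-11800 / 57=-207.02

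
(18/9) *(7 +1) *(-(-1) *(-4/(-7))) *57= 3648/7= 521.14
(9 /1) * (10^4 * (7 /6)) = 105000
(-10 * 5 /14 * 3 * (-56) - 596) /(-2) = -2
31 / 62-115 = -229 / 2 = -114.50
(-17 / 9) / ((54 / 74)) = -629 / 243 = -2.59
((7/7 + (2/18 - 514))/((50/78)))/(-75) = 60008/5625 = 10.67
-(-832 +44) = 788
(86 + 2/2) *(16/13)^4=5701632/28561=199.63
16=16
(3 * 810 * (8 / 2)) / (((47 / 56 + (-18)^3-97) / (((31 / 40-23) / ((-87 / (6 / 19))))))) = -8065008 / 60973109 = -0.13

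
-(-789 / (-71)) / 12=-263 / 284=-0.93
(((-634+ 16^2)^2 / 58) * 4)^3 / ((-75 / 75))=-23336772152504832 / 24389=-956856457932.05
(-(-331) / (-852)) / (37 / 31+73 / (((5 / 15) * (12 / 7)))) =-10261 / 3405657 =-0.00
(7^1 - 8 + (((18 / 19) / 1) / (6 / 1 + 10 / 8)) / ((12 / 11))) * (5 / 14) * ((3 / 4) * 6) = -21825 / 15428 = -1.41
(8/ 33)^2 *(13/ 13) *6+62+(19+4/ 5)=149107/ 1815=82.15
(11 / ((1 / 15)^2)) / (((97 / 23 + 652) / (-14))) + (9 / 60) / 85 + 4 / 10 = -149389609 / 2850900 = -52.40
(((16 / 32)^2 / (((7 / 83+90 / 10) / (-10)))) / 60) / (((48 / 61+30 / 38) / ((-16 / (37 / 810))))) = 2885910 / 2831647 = 1.02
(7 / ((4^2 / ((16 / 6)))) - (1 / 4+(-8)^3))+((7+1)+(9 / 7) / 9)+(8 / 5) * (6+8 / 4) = 224221 / 420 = 533.86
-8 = -8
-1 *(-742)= 742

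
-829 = -829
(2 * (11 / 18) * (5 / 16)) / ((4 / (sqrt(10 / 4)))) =55 * sqrt(10) / 1152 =0.15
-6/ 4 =-3/ 2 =-1.50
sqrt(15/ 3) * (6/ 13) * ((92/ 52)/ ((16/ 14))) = 483 * sqrt(5)/ 676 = 1.60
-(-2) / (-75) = -0.03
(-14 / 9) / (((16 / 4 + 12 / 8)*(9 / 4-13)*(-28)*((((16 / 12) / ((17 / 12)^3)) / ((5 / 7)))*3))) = -24565 / 51492672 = -0.00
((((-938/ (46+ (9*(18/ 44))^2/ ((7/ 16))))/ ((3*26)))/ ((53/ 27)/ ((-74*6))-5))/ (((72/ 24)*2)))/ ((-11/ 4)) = -0.00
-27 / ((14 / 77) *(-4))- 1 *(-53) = 721 / 8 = 90.12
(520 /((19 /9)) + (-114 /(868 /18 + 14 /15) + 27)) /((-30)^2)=632747 /2101400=0.30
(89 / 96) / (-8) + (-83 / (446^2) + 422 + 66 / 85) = 1372085557747 / 3246309120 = 422.66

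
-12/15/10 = -2/25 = -0.08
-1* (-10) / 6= 5 / 3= 1.67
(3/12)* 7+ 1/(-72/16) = 55/36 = 1.53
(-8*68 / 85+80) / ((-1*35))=-368 / 175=-2.10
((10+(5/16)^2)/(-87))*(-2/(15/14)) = 3619/16704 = 0.22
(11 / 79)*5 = 55 / 79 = 0.70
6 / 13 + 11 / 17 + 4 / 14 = 2157 / 1547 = 1.39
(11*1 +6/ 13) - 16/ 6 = 343/ 39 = 8.79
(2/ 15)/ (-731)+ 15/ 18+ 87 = 1926181/ 21930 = 87.83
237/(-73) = -3.25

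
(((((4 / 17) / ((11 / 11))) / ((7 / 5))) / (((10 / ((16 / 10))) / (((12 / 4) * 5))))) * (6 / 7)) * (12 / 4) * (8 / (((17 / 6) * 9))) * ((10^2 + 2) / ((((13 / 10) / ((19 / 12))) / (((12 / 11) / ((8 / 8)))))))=5253120 / 119119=44.10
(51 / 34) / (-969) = -1 / 646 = -0.00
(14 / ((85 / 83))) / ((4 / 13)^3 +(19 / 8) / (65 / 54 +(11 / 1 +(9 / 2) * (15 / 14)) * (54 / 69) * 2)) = 2305414093528 / 20336432665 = 113.36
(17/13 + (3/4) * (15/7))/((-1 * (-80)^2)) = -1061/2329600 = -0.00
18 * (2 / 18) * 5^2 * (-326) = -16300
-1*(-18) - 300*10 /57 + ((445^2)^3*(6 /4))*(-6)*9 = -11950846981077797533 /19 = -628991946372515659.63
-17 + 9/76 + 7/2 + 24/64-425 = -66577/152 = -438.01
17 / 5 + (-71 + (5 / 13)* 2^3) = -4194 / 65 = -64.52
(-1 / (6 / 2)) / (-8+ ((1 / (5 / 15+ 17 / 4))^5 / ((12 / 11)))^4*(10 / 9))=876421544333880634307861328125 / 21034117064013011967216075184056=0.04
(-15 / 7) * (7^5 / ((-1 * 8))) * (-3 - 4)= -252105 / 8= -31513.12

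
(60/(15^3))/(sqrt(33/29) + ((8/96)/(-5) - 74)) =-2060624/8577497235 - 64 *sqrt(957)/571833149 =-0.00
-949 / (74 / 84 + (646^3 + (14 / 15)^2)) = -2989350 / 849196333919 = -0.00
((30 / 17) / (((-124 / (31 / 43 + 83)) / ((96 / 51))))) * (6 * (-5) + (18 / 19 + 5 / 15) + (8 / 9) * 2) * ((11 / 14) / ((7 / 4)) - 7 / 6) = -914896000 / 21097391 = -43.37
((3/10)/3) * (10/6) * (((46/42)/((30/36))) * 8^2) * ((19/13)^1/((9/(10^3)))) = 5593600/2457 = 2276.60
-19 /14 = -1.36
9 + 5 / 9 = 9.56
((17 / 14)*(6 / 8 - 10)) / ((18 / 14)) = -629 / 72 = -8.74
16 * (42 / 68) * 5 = 840 / 17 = 49.41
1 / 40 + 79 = 3161 / 40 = 79.02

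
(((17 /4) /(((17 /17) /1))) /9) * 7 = 119 /36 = 3.31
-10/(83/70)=-700/83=-8.43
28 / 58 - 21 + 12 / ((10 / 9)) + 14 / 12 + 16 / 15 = -6511 / 870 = -7.48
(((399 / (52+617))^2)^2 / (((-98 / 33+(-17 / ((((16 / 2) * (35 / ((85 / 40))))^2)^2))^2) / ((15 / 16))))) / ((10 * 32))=-19174583910044376801843609600000000 / 153613602620253112365888291420425824703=-0.00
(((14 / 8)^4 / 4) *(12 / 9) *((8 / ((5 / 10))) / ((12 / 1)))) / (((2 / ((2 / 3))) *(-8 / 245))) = -588245 / 13824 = -42.55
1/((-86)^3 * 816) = -1/519021696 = -0.00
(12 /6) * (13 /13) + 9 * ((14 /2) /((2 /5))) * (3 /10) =197 /4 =49.25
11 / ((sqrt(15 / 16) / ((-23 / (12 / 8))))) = -2024 * sqrt(15) / 45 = -174.20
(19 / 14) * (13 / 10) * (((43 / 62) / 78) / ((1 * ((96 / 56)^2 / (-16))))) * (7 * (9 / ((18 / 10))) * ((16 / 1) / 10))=-40033 / 8370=-4.78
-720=-720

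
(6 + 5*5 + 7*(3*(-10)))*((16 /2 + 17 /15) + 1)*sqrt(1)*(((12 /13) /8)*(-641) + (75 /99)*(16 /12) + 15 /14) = 17619002936 /135135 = 130380.75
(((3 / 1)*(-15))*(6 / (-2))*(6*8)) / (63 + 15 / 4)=8640 / 89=97.08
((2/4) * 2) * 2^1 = 2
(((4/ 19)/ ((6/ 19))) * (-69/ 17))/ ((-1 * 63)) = 46/ 1071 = 0.04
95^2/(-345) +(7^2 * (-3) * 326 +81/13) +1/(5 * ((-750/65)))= -10750981387/224250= -47941.95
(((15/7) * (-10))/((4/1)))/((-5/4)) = 30/7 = 4.29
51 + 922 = 973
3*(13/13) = 3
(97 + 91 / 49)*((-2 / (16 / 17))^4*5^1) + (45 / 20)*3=72294049 / 7168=10085.67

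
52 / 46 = 26 / 23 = 1.13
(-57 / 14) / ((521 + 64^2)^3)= -1 / 24173125326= -0.00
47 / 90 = 0.52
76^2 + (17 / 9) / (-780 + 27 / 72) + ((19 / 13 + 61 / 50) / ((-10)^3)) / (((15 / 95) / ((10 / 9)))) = 21074495829757 / 3648645000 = 5775.98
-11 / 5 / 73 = -11 / 365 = -0.03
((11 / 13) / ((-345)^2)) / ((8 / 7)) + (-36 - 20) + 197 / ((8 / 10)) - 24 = 2057942327 / 12378600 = 166.25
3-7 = -4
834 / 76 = 417 / 38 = 10.97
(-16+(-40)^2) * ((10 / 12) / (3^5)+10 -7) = 385352 / 81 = 4757.43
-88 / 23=-3.83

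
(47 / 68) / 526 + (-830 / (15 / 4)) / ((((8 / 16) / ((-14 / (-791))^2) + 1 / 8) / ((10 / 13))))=-0.11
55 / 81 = 0.68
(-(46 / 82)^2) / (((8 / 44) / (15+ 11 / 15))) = -686642 / 25215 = -27.23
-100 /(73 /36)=-3600 /73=-49.32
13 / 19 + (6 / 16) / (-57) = 103 / 152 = 0.68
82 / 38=41 / 19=2.16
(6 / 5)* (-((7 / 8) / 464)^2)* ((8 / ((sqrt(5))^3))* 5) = -147* sqrt(5) / 21529600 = -0.00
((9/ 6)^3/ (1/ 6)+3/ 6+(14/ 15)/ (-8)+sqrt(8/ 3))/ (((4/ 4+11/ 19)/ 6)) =38 * sqrt(6)/ 15+11761/ 150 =84.61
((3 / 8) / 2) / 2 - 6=-189 / 32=-5.91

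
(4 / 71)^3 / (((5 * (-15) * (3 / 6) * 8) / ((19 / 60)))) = -76 / 402649875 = -0.00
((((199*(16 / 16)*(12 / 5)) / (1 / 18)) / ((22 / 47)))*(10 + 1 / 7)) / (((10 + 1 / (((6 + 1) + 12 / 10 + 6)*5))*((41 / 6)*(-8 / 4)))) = -1697345028 / 1247015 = -1361.13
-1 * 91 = -91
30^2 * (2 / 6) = 300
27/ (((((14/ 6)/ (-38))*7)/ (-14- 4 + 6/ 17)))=923400/ 833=1108.52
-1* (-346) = 346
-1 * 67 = -67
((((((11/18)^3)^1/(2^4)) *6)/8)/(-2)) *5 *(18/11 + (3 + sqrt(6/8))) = -10285/82944 - 6655 *sqrt(3)/497664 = -0.15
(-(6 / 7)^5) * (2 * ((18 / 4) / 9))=-7776 / 16807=-0.46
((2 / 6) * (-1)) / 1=-1 / 3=-0.33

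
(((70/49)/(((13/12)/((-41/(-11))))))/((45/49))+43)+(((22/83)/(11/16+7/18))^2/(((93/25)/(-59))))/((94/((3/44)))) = 200080344170351/4138056502437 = 48.35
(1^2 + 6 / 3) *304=912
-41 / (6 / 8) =-164 / 3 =-54.67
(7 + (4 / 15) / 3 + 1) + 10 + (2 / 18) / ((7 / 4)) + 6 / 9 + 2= 2186 / 105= 20.82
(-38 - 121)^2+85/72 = 1820317/72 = 25282.18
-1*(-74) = 74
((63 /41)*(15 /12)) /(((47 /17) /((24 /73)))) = 32130 /140671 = 0.23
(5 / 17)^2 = 25 / 289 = 0.09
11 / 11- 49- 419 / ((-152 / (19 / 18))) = -6493 / 144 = -45.09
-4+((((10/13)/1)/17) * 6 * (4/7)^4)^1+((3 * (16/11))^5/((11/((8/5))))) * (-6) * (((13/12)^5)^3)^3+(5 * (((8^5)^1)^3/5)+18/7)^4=2153864689232331465477532630663339660249447694881527739575938292778661227956334917852335219819077381529527/1405462288010787733744021827289337799684557258096640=1532495540866336864400282000000000000000000000000000000.00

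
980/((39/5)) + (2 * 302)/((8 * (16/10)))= 107845/624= 172.83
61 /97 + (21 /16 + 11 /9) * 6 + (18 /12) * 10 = 71789 /2328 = 30.84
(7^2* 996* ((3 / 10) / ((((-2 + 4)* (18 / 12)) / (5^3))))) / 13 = 610050 / 13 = 46926.92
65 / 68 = 0.96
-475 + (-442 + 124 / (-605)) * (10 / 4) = -191242 / 121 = -1580.51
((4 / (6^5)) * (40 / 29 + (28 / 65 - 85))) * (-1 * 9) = 52271 / 135720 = 0.39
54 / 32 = 27 / 16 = 1.69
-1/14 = -0.07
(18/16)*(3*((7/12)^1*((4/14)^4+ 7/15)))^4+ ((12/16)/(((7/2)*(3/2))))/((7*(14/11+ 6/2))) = 4004873892682933007/7494226542109440000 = 0.53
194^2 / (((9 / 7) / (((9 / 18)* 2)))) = 263452 / 9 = 29272.44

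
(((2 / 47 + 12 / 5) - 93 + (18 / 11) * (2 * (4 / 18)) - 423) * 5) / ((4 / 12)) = -3976998 / 517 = -7692.45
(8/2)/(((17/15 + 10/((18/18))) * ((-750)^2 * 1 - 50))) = 6/9392915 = 0.00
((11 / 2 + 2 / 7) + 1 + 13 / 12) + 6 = 1165 / 84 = 13.87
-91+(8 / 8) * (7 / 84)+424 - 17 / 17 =3985 / 12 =332.08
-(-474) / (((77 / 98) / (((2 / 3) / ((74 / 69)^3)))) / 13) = 2361651201 / 557183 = 4238.56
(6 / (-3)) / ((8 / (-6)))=3 / 2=1.50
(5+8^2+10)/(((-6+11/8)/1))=-632/37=-17.08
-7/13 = -0.54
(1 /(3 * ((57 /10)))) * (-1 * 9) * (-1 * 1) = 10 /19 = 0.53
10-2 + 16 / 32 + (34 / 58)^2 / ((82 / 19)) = 295834 / 34481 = 8.58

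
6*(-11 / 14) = -33 / 7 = -4.71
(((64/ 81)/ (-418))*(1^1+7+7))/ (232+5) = -160/ 1337391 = -0.00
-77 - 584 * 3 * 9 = -15845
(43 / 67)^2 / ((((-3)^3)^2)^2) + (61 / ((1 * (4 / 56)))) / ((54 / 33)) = 1245038305666 / 2385638649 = 521.89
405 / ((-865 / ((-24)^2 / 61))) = -46656 / 10553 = -4.42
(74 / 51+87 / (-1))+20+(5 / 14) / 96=-65.55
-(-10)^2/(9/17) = -188.89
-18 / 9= -2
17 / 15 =1.13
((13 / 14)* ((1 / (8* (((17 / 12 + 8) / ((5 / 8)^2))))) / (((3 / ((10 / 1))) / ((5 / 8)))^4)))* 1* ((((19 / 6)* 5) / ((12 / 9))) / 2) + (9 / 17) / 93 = 6423091516021 / 11801868632064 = 0.54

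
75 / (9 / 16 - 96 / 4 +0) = -16 / 5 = -3.20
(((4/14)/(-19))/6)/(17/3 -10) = 0.00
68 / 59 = 1.15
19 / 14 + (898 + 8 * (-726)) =-68721 / 14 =-4908.64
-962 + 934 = -28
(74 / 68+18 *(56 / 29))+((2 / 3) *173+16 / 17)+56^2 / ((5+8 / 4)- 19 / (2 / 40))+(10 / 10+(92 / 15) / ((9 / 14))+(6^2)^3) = 2324130545189 / 49650030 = 46810.25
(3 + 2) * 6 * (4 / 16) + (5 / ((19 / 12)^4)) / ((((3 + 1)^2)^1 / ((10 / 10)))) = 1967775 / 260642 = 7.55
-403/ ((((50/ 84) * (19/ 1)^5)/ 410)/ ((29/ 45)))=-13416676/ 185707425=-0.07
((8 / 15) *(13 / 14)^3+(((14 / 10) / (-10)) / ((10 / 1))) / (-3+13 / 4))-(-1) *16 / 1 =2105722 / 128625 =16.37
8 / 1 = 8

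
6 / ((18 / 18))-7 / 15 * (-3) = 37 / 5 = 7.40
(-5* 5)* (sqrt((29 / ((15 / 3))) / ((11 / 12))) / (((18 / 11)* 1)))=-5* sqrt(4785) / 9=-38.43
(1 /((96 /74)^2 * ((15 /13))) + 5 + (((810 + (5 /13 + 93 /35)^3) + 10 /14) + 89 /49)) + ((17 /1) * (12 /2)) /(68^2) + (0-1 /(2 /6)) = 9333038065324391 /11068450848000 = 843.21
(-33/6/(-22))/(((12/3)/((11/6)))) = 11/96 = 0.11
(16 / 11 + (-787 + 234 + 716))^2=3272481 / 121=27045.30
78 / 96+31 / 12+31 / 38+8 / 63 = 83093 / 19152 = 4.34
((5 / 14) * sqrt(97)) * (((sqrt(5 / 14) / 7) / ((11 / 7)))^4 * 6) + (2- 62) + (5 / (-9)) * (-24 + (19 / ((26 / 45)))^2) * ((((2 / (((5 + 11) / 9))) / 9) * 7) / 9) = -117.11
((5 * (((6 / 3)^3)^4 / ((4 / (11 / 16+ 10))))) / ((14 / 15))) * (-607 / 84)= -20759400 / 49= -423661.22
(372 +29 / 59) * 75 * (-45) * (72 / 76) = -1335102750 / 1121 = -1190992.64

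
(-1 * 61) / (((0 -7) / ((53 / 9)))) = 3233 / 63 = 51.32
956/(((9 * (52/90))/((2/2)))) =183.85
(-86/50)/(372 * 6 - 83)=-43/53725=-0.00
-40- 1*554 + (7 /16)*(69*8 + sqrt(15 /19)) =-705 /2 + 7*sqrt(285) /304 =-352.11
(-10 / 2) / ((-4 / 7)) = 35 / 4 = 8.75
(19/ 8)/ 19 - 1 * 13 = -103/ 8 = -12.88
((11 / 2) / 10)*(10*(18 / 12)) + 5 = 53 / 4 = 13.25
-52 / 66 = -26 / 33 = -0.79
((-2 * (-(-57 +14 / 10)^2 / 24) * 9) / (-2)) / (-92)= 12.60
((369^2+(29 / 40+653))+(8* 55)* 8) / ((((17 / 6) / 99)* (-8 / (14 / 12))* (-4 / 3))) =11670235731 / 21760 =536315.98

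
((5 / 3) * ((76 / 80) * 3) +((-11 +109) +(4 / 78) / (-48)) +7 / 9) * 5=484505 / 936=517.63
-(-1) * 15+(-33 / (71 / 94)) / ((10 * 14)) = 72999 / 4970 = 14.69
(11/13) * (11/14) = 121/182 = 0.66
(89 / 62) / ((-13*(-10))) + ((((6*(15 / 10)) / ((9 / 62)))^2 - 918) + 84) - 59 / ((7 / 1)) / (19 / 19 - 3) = 170062593 / 56420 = 3014.23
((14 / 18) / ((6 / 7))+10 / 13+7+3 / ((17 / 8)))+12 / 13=131411 / 11934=11.01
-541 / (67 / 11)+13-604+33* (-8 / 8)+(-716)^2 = 34300193 / 67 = 511943.18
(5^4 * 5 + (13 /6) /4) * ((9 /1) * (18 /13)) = 2025351 /52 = 38949.06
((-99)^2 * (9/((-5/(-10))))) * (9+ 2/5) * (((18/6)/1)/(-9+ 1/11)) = -136812159/245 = -558416.98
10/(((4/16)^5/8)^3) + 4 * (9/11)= 60473139527716/11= 5497558138883.27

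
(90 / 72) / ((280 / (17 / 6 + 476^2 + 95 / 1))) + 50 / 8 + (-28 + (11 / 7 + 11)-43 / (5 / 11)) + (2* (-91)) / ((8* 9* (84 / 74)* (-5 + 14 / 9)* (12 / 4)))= 567697219 / 624960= 908.37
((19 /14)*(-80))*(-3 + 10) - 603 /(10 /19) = -19057 /10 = -1905.70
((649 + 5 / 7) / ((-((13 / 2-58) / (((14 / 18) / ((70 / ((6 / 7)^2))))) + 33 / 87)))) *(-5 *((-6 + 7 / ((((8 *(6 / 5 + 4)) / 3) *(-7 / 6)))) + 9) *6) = -528227460 / 66591161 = -7.93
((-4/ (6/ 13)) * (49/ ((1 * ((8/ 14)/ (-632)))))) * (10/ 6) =7045220/ 9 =782802.22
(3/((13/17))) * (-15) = -765/13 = -58.85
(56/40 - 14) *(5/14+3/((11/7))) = -3141/110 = -28.55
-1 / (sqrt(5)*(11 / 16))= -16*sqrt(5) / 55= -0.65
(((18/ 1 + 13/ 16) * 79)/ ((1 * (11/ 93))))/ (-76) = -2211447/ 13376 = -165.33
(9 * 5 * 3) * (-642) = -86670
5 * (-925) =-4625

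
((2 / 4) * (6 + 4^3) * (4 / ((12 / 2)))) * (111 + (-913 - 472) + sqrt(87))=-89180 / 3 + 70 * sqrt(87) / 3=-29509.03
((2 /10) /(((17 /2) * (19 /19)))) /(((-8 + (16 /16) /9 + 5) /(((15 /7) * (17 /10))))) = -27 /910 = -0.03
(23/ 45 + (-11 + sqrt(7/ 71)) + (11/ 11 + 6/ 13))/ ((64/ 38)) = -100339/ 18720 + 19 * sqrt(497)/ 2272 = -5.17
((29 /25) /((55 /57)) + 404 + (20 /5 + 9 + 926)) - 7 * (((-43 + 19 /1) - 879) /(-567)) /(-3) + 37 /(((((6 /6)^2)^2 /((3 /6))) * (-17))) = 5100108487 /3786750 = 1346.83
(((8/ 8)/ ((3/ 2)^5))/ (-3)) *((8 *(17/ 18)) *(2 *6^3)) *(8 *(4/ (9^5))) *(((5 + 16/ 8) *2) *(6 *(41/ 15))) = -1279000576/ 71744535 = -17.83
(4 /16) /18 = 1 /72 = 0.01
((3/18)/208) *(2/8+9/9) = 5/4992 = 0.00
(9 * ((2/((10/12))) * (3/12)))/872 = 27/4360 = 0.01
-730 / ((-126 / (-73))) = -26645 / 63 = -422.94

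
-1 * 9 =-9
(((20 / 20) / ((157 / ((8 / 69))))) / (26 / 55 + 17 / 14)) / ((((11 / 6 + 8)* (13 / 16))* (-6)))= -98560 / 10793275389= -0.00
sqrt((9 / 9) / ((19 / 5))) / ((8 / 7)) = 7* sqrt(95) / 152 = 0.45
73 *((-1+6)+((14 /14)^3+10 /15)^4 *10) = 485815 /81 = 5997.72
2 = 2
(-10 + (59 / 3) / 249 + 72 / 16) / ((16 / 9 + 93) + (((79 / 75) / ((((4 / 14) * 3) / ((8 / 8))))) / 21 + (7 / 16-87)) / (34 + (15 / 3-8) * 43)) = -461643000 / 8148628169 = -0.06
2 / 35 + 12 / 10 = 44 / 35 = 1.26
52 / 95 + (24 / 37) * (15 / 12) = 4774 / 3515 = 1.36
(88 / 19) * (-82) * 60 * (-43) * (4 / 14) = 37234560 / 133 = 279959.10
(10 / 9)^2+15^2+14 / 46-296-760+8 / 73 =-112790974 / 135999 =-829.35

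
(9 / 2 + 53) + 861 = 1837 / 2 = 918.50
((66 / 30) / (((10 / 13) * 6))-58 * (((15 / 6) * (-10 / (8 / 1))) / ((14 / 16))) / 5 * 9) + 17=819701 / 2100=390.33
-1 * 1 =-1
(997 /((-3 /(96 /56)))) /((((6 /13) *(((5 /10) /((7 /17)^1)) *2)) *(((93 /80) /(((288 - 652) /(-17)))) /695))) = -524619804800 /80631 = -6506428.11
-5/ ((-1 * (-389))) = -5/ 389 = -0.01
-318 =-318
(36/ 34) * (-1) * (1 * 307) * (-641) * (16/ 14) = 28337328/ 119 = 238128.81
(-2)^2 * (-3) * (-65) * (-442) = -344760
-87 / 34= -2.56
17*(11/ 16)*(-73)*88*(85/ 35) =-2552737/ 14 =-182338.36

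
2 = 2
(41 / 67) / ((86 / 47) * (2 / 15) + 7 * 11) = 28905 / 3648619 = 0.01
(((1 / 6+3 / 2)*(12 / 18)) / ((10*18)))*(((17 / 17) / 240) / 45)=1 / 1749600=0.00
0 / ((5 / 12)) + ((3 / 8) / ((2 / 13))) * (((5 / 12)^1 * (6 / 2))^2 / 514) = 975 / 131584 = 0.01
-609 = -609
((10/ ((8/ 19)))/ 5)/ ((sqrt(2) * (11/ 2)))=19 * sqrt(2)/ 44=0.61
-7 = -7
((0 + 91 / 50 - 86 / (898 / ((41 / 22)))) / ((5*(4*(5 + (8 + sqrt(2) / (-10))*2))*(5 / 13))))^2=6942861374761 / (6098430250000*(105 - sqrt(2))^2)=0.00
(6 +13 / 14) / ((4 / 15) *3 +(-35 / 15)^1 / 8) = 13.63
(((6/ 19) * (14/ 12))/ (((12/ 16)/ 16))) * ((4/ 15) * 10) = 3584/ 171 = 20.96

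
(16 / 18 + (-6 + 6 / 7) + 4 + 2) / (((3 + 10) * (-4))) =-55 / 1638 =-0.03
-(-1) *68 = 68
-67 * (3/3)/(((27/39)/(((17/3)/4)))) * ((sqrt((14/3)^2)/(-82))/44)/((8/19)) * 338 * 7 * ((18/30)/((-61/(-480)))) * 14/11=5987.70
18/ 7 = 2.57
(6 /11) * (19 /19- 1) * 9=0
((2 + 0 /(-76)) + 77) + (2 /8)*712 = 257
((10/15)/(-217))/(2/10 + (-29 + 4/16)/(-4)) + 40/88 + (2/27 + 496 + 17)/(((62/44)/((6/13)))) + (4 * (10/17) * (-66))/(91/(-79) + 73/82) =80537065386017/105689506923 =762.02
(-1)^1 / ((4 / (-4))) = 1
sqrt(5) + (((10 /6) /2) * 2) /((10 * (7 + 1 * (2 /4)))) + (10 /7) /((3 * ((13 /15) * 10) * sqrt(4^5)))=3137 /131040 + sqrt(5)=2.26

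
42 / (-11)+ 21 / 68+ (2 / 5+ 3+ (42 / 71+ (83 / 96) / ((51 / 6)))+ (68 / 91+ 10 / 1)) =3285692677 / 289969680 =11.33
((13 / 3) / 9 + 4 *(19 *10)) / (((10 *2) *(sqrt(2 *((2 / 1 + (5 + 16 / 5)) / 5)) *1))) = 20533 *sqrt(102) / 11016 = 18.82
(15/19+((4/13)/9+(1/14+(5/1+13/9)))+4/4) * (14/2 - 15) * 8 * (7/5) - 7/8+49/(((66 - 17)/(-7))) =-67143253/88920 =-755.10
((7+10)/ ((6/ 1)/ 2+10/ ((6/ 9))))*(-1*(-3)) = 17/ 6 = 2.83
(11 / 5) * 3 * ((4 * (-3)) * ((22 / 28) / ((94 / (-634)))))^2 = 14445092772 / 541205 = 26690.61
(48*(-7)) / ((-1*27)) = 112 / 9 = 12.44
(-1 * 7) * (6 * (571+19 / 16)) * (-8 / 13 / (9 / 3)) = 64085 / 13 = 4929.62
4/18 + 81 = 731/9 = 81.22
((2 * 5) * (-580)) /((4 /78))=-113100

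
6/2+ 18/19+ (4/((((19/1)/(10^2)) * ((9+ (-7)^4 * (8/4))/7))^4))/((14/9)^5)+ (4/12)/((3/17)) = 25670292181830347841134/4398416795548130604543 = 5.84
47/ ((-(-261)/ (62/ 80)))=1457/ 10440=0.14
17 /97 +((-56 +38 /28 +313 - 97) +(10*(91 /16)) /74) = 65239801 /401968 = 162.30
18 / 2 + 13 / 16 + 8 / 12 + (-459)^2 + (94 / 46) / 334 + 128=38868366863 / 184368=210819.49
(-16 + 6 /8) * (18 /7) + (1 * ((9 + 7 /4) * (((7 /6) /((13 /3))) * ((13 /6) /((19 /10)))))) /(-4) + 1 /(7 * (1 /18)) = -37.47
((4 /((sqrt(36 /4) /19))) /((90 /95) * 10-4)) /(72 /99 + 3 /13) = 3971 /822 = 4.83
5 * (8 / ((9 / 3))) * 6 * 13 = 1040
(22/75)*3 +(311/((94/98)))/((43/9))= 68.74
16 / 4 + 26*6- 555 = -395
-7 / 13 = -0.54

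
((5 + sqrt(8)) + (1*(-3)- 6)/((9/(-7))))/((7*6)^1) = sqrt(2)/21 + 2/7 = 0.35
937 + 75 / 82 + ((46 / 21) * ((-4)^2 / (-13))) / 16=20992385 / 22386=937.75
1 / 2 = 0.50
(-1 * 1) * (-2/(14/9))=9/7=1.29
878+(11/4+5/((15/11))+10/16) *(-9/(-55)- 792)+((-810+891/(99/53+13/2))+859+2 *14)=-1761868211/390280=-4514.37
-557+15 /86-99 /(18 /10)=-52617 /86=-611.83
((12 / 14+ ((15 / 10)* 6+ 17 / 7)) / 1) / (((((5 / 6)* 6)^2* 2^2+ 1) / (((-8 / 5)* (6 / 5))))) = -4128 / 17675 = -0.23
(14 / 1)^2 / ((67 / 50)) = 9800 / 67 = 146.27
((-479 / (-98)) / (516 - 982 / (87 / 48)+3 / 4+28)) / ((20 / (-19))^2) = 5014651 / 3361400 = 1.49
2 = 2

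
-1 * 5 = -5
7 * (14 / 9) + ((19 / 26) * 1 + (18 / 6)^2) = 4825 / 234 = 20.62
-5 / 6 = -0.83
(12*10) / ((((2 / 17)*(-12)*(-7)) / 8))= 680 / 7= 97.14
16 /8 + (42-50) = -6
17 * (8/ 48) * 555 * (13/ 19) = 40885/ 38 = 1075.92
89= 89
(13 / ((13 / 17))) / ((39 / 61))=1037 / 39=26.59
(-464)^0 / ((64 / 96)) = 3 / 2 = 1.50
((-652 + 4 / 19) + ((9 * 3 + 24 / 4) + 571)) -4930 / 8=-50467 / 76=-664.04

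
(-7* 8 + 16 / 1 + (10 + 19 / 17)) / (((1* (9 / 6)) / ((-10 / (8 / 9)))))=7365 / 34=216.62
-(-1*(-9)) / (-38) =9 / 38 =0.24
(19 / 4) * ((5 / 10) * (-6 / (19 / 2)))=-3 / 2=-1.50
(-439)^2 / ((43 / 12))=2312652 / 43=53782.60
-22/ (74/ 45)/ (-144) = 55/ 592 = 0.09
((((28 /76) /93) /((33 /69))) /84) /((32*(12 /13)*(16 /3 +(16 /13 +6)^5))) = 111016607 /657503606253035520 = 0.00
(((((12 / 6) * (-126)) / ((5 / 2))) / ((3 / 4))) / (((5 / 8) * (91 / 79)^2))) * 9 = -43137792 / 29575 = -1458.59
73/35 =2.09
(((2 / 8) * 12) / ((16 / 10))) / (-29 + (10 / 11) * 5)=-165 / 2152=-0.08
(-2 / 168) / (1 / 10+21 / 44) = -55 / 2667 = -0.02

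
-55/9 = -6.11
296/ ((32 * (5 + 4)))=37/ 36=1.03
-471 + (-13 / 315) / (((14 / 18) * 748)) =-86315473 / 183260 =-471.00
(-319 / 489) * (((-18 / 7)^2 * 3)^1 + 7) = -419485 / 23961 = -17.51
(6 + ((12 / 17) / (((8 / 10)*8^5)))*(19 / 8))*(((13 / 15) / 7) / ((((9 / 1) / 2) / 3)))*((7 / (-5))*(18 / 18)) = -38622961 / 55705600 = -0.69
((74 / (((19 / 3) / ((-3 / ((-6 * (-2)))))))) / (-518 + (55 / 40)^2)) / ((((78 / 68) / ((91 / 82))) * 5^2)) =8288 / 37839925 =0.00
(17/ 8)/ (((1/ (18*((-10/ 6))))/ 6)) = -765/ 2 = -382.50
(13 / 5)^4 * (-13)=-371293 / 625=-594.07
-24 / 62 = -12 / 31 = -0.39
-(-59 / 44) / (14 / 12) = 177 / 154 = 1.15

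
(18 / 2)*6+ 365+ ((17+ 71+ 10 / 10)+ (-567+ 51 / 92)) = -5377 / 92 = -58.45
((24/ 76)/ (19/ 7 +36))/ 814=21/ 2095643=0.00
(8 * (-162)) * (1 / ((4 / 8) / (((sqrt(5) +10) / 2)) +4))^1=-505440 / 1601 - 1296 * sqrt(5) / 1601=-317.51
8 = 8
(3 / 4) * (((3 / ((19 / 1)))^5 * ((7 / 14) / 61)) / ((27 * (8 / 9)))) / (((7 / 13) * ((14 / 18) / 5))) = 142155 / 473667834304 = 0.00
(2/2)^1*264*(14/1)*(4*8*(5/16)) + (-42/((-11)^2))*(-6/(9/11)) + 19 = 406797/11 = 36981.55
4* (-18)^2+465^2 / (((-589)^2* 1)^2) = 162309071601 / 125238481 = 1296.00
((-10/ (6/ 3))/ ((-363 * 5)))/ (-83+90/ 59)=-59/ 1744941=-0.00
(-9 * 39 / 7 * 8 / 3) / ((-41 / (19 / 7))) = 17784 / 2009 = 8.85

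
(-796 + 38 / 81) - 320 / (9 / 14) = -104758 / 81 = -1293.31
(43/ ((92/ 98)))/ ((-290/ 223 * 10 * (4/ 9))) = -4228749/ 533600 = -7.92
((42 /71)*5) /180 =7 /426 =0.02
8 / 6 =4 / 3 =1.33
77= 77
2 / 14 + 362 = 2535 / 7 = 362.14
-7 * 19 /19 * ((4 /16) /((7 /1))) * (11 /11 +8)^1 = -9 /4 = -2.25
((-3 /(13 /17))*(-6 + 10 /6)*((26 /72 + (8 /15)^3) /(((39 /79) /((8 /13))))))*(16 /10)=148761424 /8555625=17.39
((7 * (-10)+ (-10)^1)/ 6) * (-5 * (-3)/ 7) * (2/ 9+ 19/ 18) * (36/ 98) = -4600/ 343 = -13.41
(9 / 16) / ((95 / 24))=27 / 190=0.14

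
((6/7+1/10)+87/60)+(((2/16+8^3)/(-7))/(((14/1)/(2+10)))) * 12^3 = -106191881/980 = -108359.06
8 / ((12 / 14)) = 28 / 3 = 9.33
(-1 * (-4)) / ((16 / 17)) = 17 / 4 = 4.25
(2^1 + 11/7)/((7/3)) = 75/49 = 1.53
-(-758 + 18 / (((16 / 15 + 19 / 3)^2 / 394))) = 860402 / 1369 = 628.49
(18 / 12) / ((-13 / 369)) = -42.58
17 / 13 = 1.31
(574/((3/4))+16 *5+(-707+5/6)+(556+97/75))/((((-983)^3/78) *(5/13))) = -17655261/118732760875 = -0.00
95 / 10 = 9.50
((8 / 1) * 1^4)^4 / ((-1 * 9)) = -4096 / 9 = -455.11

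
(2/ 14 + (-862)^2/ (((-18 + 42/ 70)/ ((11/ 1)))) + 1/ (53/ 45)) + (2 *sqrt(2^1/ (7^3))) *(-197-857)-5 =-15161942189/ 32277-2108 *sqrt(14)/ 49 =-469905.44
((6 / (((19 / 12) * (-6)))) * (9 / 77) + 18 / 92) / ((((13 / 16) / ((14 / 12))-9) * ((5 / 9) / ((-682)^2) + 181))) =-134201232 / 1655546097185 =-0.00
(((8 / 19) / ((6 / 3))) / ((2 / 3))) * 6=36 / 19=1.89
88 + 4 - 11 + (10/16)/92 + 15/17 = 1024597/12512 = 81.89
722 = 722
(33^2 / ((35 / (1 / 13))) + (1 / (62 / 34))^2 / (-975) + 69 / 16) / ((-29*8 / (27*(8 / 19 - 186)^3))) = 34704276616765598391 / 6957986344400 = 4987689.67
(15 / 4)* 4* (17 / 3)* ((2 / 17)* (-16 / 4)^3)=-640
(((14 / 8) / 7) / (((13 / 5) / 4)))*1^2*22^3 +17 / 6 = 319661 / 78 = 4098.22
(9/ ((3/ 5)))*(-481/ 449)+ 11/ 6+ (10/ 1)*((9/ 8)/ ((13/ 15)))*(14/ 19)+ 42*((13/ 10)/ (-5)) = -129681082/ 8317725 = -15.59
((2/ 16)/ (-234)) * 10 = -5/ 936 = -0.01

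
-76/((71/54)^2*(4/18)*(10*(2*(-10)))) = 124659/126025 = 0.99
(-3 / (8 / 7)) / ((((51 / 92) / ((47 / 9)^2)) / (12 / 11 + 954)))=-36631847 / 297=-123339.55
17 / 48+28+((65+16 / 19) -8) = 78611 / 912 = 86.20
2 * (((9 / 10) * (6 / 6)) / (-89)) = -0.02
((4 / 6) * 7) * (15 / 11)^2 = 1050 / 121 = 8.68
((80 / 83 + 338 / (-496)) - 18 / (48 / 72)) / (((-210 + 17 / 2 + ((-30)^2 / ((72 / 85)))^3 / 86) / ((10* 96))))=-45404284800 / 24689387440489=-0.00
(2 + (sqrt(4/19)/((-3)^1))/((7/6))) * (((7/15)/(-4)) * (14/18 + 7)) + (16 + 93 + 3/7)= 14 * sqrt(19)/513 + 20339/189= 107.73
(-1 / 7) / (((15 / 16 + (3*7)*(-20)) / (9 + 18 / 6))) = 64 / 15645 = 0.00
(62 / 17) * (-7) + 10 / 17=-424 / 17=-24.94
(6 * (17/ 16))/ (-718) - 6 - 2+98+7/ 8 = 521935/ 5744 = 90.87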